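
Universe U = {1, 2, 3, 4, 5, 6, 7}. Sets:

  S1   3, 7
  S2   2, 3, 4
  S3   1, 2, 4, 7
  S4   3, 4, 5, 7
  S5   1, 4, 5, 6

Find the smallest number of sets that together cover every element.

3

S1, S2, S5 together cover {1, 2, 3, 4, 5, 6, 7} — every element.
No 2 of the 5 sets cover everything (all 10 pairs fall short), so 3 is minimum.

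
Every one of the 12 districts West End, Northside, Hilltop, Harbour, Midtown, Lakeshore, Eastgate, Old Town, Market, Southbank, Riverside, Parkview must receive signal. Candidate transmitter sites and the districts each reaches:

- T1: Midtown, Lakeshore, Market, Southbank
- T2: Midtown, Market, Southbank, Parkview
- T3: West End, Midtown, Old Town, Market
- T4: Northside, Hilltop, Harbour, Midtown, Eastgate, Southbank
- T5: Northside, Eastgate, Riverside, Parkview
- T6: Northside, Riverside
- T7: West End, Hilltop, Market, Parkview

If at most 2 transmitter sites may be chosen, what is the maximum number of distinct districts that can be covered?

9

Choosing T3, T4 covers {West End, Northside, Hilltop, Harbour, Midtown, Eastgate, Old Town, Market, Southbank} — 9 districts.
No choice of 2 transmitter sites does better; here Lakeshore, Riverside, Parkview are left uncovered.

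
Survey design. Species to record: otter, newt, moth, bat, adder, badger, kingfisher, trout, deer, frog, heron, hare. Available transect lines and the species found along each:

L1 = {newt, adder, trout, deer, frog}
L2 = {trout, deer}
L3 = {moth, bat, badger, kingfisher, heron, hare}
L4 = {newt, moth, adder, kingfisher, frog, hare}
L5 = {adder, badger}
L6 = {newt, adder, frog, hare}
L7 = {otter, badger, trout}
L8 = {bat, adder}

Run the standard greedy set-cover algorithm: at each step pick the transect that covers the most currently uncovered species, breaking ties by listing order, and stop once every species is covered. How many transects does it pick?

Pick 1: L3 covers 6 new species (moth, bat, badger, kingfisher, heron, hare).
Pick 2: L1 covers 5 new species (newt, adder, trout, deer, frog).
Pick 3: L7 covers 1 new species (otter).
Greedy uses 3 transects.

3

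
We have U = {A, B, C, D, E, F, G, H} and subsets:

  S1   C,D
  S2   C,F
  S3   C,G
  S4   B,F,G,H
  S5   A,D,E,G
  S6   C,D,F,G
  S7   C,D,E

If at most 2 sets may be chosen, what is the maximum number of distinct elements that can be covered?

Choosing S4, S5 covers {A, B, D, E, F, G, H} — 7 elements.
No choice of 2 sets does better; here C is left uncovered.

7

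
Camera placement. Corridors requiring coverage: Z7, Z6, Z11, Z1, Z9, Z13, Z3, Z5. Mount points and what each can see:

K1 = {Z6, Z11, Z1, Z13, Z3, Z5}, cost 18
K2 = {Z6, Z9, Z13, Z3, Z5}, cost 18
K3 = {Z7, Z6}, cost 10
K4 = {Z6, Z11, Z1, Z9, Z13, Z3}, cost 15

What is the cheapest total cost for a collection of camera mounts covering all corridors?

43

K1, K3, K4 cover every corridor at cost 18 + 10 + 15 = 43.
Any cover uses at least 3 camera mounts; among all covering selections none totals below 43.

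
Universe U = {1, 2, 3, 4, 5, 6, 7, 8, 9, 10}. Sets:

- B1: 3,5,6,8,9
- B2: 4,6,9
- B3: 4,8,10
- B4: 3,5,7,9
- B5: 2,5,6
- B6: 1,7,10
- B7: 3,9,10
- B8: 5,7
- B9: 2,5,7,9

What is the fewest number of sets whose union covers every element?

4

B1, B2, B5, B6 together cover {1, 2, 3, 4, 5, 6, 7, 8, 9, 10} — every element.
No 3 of the 9 sets cover everything (all 84 triples fall short), so 4 is minimum.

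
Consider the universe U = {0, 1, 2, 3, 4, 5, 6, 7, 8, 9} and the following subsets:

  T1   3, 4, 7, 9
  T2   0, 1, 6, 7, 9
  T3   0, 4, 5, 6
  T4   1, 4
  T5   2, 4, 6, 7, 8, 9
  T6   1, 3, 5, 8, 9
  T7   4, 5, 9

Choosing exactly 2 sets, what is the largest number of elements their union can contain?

9

Choosing T5, T6 covers {1, 2, 3, 4, 5, 6, 7, 8, 9} — 9 elements.
No choice of 2 sets does better; here 0 is left uncovered.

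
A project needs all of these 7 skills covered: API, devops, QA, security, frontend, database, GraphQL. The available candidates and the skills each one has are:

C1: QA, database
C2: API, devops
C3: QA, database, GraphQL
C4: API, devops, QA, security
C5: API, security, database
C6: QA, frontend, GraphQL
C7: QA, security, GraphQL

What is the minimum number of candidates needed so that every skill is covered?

3

C1, C4, C6 together cover {API, devops, QA, security, frontend, database, GraphQL} — every skill.
No 2 of the 7 candidates cover everything (all 21 pairs fall short), so 3 is minimum.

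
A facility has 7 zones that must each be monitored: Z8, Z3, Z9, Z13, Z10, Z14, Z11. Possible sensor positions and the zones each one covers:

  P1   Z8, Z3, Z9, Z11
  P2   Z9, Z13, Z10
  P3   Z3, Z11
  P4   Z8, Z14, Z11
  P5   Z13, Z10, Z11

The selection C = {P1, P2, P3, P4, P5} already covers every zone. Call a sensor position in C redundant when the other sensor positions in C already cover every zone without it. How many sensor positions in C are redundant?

4

Drop P1: the rest still cover every zone — redundant.
Drop P2: the rest still cover every zone — redundant.
Drop P3: the rest still cover every zone — redundant.
Drop P4: Z14 uncovered — not redundant.
Drop P5: the rest still cover every zone — redundant.
4 redundant: P1, P2, P3, P5.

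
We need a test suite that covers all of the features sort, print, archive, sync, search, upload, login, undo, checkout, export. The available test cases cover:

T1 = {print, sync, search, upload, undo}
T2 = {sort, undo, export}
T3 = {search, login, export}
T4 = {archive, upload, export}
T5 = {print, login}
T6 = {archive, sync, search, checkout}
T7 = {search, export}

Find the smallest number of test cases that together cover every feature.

4

T1, T2, T3, T6 together cover {sort, print, archive, sync, search, upload, login, undo, checkout, export} — every feature.
No 3 of the 7 test cases cover everything (all 35 triples fall short), so 4 is minimum.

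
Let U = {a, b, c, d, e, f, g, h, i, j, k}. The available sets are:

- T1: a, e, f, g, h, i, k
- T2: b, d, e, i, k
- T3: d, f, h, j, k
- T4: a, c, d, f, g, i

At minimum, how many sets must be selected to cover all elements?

T2, T3, T4 together cover {a, b, c, d, e, f, g, h, i, j, k} — every element.
No 2 of the 4 sets cover everything (all 6 pairs fall short), so 3 is minimum.
Greedy (largest uncovered first) would take T1, T2, T3, T4 — 4 sets — but 3 suffice.

3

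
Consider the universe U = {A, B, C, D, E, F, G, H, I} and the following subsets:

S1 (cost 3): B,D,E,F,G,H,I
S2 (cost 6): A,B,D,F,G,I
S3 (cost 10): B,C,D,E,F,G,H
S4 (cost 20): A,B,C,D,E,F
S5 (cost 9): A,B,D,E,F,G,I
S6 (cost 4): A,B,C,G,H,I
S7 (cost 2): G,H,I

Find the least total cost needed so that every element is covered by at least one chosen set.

S1, S6 cover every element at cost 3 + 4 = 7.
Any cover uses at least 2 sets; among all covering selections none totals below 7.

7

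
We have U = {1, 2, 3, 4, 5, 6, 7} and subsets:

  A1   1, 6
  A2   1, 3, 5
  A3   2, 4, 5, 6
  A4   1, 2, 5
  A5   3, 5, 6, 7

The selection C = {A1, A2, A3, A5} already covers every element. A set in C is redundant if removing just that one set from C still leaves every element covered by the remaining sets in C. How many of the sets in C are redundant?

Drop A1: the rest still cover every element — redundant.
Drop A2: the rest still cover every element — redundant.
Drop A3: 2, 4 uncovered — not redundant.
Drop A5: 7 uncovered — not redundant.
2 redundant: A1, A2.

2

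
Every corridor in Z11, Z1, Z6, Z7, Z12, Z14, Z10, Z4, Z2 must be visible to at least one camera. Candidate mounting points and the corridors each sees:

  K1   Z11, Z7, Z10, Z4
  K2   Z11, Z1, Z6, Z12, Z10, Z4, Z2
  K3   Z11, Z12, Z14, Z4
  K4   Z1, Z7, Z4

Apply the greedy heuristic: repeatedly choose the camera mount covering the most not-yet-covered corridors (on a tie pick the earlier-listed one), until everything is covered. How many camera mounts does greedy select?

3

Pick 1: K2 covers 7 new corridors (Z11, Z1, Z6, Z12, Z10, Z4, Z2).
Pick 2: K1 covers 1 new corridors (Z7).
Pick 3: K3 covers 1 new corridors (Z14).
Greedy uses 3 camera mounts.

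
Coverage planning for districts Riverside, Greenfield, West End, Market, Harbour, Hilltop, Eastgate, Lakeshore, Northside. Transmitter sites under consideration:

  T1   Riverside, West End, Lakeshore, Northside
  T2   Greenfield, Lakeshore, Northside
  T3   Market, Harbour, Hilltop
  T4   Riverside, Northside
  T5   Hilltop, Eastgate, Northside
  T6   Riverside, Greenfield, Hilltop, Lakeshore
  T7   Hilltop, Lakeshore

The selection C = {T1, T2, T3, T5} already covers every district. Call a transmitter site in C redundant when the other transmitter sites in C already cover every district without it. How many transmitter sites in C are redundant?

Drop T1: Riverside, West End uncovered — not redundant.
Drop T2: Greenfield uncovered — not redundant.
Drop T3: Market, Harbour uncovered — not redundant.
Drop T5: Eastgate uncovered — not redundant.
None of the transmitter sites in C is redundant.

0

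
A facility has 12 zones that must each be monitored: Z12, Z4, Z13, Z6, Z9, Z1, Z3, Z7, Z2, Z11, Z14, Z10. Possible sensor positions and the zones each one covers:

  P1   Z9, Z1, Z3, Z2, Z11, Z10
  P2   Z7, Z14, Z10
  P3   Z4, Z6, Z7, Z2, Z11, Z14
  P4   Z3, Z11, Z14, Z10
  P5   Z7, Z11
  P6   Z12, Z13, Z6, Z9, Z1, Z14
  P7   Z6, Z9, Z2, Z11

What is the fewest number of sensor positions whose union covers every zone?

P1, P3, P6 together cover {Z12, Z4, Z13, Z6, Z9, Z1, Z3, Z7, Z2, Z11, Z14, Z10} — every zone.
No 2 of the 7 sensor positions cover everything (all 21 pairs fall short), so 3 is minimum.

3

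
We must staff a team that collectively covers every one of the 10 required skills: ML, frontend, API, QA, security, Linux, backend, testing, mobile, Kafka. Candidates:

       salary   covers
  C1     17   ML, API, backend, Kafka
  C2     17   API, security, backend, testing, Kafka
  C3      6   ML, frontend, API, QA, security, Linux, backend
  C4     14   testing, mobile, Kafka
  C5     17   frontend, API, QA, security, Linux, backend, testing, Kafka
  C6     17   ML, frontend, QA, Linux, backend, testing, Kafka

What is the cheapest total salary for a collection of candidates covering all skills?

20

C3, C4 cover every skill at salary 6 + 14 = 20.
Any cover uses at least 2 candidates; among all covering selections none totals below 20.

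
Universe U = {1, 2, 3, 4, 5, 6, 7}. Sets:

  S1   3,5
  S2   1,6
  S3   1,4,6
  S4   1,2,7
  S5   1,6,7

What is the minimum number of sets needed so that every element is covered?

3

S1, S3, S4 together cover {1, 2, 3, 4, 5, 6, 7} — every element.
No 2 of the 5 sets cover everything (all 10 pairs fall short), so 3 is minimum.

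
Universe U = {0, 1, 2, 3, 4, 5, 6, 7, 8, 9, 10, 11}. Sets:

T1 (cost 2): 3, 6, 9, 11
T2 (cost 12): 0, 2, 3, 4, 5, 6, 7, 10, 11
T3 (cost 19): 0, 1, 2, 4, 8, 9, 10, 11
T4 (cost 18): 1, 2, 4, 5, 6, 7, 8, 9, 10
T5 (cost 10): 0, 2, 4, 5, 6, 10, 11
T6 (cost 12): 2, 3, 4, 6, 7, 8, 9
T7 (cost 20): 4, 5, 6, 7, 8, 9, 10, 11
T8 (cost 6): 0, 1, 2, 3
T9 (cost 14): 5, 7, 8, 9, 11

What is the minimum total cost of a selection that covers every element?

T7, T8 cover every element at cost 20 + 6 = 26.
Any cover uses at least 2 sets; among all covering selections none totals below 26.

26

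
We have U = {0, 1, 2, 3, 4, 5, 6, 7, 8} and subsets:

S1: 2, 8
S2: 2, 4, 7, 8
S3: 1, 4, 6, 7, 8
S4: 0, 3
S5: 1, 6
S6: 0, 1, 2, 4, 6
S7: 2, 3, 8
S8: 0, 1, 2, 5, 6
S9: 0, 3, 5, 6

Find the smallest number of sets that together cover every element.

S1, S3, S9 together cover {0, 1, 2, 3, 4, 5, 6, 7, 8} — every element.
No 2 of the 9 sets cover everything (all 36 pairs fall short), so 3 is minimum.

3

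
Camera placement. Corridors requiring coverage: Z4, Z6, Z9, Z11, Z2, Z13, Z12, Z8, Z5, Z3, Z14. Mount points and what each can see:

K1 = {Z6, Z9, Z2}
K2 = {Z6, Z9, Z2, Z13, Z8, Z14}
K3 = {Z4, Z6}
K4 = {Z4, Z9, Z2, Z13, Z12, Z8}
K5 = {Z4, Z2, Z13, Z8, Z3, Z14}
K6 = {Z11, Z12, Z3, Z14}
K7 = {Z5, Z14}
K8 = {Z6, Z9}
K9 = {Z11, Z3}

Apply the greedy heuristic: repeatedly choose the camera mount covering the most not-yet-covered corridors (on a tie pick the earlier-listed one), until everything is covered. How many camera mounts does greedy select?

4

Pick 1: K2 covers 6 new corridors (Z6, Z9, Z2, Z13, Z8, Z14).
Pick 2: K6 covers 3 new corridors (Z11, Z12, Z3).
Pick 3: K3 covers 1 new corridors (Z4).
Pick 4: K7 covers 1 new corridors (Z5).
Greedy uses 4 camera mounts.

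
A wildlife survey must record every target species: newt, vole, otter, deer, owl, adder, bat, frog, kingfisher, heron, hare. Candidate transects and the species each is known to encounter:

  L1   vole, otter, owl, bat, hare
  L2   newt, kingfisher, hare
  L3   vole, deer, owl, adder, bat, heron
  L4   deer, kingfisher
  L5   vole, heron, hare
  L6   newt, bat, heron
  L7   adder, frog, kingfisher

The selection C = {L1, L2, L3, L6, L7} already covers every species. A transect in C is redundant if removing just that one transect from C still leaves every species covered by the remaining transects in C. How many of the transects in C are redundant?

Drop L1: otter uncovered — not redundant.
Drop L2: the rest still cover every species — redundant.
Drop L3: deer uncovered — not redundant.
Drop L6: the rest still cover every species — redundant.
Drop L7: frog uncovered — not redundant.
2 redundant: L2, L6.

2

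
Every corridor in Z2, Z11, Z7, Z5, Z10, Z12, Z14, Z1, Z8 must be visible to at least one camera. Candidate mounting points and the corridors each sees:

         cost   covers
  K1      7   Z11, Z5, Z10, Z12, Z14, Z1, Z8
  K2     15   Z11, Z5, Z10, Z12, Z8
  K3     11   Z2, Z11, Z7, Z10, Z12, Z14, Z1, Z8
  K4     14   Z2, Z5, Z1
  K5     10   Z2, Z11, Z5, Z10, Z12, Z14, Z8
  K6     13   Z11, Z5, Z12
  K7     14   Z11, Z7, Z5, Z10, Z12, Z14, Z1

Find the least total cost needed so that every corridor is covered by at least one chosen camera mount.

K1, K3 cover every corridor at cost 7 + 11 = 18.
Any cover uses at least 2 camera mounts; among all covering selections none totals below 18.

18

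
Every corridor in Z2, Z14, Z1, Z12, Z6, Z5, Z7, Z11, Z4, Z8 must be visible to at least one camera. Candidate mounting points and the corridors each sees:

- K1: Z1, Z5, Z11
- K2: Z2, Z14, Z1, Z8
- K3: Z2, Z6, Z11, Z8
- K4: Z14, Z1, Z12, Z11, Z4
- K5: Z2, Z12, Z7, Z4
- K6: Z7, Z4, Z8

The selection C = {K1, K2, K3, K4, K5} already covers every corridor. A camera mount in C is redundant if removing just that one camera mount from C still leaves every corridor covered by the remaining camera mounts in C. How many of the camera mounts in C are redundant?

Drop K1: Z5 uncovered — not redundant.
Drop K2: the rest still cover every corridor — redundant.
Drop K3: Z6 uncovered — not redundant.
Drop K4: the rest still cover every corridor — redundant.
Drop K5: Z7 uncovered — not redundant.
2 redundant: K2, K4.

2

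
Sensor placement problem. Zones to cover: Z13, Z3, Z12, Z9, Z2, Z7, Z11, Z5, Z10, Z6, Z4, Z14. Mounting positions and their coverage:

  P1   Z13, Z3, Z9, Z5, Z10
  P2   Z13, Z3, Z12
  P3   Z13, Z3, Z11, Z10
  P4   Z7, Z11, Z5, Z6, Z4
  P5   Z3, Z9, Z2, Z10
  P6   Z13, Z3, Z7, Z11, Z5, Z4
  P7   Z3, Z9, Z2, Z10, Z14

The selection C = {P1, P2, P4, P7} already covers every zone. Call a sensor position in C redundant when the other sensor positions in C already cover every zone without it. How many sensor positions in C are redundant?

1

Drop P1: the rest still cover every zone — redundant.
Drop P2: Z12 uncovered — not redundant.
Drop P4: Z7, Z11, Z6, Z4 uncovered — not redundant.
Drop P7: Z2, Z14 uncovered — not redundant.
1 redundant: P1.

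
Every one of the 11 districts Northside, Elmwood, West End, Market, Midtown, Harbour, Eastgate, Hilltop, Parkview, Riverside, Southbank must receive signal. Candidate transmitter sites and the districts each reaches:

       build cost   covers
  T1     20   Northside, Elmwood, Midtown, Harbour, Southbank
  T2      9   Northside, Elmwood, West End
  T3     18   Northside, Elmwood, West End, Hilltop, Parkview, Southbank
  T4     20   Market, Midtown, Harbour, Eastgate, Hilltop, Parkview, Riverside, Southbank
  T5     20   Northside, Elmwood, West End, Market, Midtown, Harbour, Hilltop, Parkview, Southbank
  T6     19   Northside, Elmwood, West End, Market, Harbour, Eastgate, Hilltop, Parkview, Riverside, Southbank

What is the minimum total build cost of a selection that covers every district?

T2, T4 cover every district at build cost 9 + 20 = 29.
Any cover uses at least 2 transmitter sites; among all covering selections none totals below 29.
Greedy by coverage-per-build cost would pick T6, T1 for 39 — worse than the optimum 29.

29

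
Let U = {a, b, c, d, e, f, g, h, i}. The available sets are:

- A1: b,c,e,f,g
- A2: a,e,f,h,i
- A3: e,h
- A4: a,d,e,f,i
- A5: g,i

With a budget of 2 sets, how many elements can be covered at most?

8

Choosing A1, A2 covers {a, b, c, e, f, g, h, i} — 8 elements.
No choice of 2 sets does better; here d is left uncovered.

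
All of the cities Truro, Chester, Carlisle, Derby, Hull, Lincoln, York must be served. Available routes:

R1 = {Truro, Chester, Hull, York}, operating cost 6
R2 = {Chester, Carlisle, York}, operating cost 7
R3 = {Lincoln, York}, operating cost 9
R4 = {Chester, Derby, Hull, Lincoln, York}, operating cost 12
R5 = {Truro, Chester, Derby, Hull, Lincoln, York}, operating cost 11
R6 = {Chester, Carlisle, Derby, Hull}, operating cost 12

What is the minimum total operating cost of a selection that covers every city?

18

R2, R5 cover every city at operating cost 7 + 11 = 18.
Any cover uses at least 2 routes; among all covering selections none totals below 18.
Greedy by coverage-per-operating cost would pick R1, R5, R2 for 24 — worse than the optimum 18.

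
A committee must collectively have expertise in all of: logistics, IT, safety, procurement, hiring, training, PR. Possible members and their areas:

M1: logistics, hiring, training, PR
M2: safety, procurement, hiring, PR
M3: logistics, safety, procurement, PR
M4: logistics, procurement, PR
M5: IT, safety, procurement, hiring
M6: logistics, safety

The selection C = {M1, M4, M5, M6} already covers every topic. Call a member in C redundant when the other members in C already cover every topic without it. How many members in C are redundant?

Drop M1: training uncovered — not redundant.
Drop M4: the rest still cover every topic — redundant.
Drop M5: IT uncovered — not redundant.
Drop M6: the rest still cover every topic — redundant.
2 redundant: M4, M6.

2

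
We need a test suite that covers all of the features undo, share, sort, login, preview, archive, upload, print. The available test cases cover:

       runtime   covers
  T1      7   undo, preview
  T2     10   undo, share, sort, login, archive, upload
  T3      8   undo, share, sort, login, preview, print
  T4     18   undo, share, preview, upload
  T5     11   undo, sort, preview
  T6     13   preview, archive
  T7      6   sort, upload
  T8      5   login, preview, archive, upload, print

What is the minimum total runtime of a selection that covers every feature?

T3, T8 cover every feature at runtime 8 + 5 = 13.
Any cover uses at least 2 test cases; among all covering selections none totals below 13.

13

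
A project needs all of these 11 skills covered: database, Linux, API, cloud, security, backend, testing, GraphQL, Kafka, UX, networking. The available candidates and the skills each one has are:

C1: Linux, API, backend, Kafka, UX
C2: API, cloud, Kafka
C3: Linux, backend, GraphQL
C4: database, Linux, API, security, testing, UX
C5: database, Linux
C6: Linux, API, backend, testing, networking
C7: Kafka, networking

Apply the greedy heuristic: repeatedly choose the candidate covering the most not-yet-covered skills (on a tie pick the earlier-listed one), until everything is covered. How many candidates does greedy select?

5

Pick 1: C4 covers 6 new skills (database, Linux, API, security, testing, UX).
Pick 2: C1 covers 2 new skills (backend, Kafka).
Pick 3: C2 covers 1 new skills (cloud).
Pick 4: C3 covers 1 new skills (GraphQL).
Pick 5: C6 covers 1 new skills (networking).
Greedy uses 5 candidates. (The true minimum is 4.)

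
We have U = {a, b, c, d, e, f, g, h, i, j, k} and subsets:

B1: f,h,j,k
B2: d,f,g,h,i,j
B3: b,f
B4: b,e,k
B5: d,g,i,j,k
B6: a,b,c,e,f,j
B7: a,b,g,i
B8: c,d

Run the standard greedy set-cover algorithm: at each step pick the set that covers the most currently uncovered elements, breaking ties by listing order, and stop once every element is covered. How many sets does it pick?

3

Pick 1: B2 covers 6 new elements (d, f, g, h, i, j).
Pick 2: B6 covers 4 new elements (a, b, c, e).
Pick 3: B1 covers 1 new elements (k).
Greedy uses 3 sets.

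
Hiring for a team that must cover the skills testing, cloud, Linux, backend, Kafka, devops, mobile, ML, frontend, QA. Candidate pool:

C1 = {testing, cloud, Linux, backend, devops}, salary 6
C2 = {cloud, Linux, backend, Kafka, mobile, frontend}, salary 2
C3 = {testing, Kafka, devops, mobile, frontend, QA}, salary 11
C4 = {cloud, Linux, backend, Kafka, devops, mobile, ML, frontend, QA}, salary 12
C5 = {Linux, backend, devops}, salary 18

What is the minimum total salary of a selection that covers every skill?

C1, C4 cover every skill at salary 6 + 12 = 18.
Any cover uses at least 2 candidates; among all covering selections none totals below 18.
Greedy by coverage-per-salary would pick C2, C1, C4 for 20 — worse than the optimum 18.

18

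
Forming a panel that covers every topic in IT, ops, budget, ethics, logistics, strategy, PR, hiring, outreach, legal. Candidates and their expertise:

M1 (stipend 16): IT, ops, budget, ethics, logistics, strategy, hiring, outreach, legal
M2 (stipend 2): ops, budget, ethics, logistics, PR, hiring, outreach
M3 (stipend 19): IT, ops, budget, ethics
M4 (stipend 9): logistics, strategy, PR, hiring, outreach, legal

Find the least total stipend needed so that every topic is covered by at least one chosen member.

M1, M2 cover every topic at stipend 16 + 2 = 18.
Any cover uses at least 2 members; among all covering selections none totals below 18.
Greedy by coverage-per-stipend would pick M2, M4, M1 for 27 — worse than the optimum 18.

18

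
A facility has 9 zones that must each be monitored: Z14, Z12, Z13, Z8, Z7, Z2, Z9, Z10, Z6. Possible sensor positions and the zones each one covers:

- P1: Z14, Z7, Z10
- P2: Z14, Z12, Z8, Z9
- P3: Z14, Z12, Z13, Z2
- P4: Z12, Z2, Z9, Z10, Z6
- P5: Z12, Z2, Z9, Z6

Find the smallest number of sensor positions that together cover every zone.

4

P1, P2, P3, P4 together cover {Z14, Z12, Z13, Z8, Z7, Z2, Z9, Z10, Z6} — every zone.
No 3 of the 5 sensor positions cover everything (all 10 triples fall short), so 4 is minimum.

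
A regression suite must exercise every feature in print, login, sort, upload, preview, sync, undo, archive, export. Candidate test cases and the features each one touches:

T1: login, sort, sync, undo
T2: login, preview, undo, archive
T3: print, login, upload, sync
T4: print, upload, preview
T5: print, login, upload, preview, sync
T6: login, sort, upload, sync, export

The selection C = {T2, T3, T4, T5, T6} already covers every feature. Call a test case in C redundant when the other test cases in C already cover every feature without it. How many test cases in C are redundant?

3

Drop T2: undo, archive uncovered — not redundant.
Drop T3: the rest still cover every feature — redundant.
Drop T4: the rest still cover every feature — redundant.
Drop T5: the rest still cover every feature — redundant.
Drop T6: sort, export uncovered — not redundant.
3 redundant: T3, T4, T5.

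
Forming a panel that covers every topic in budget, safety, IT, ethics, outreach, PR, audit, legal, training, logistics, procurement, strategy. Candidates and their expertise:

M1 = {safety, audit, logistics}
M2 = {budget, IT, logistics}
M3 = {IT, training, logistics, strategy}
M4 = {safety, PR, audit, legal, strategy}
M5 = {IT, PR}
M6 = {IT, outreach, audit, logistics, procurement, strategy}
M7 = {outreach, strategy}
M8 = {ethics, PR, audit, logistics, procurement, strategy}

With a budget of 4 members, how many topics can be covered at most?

Choosing M2, M3, M4, M6 covers {budget, safety, IT, outreach, PR, audit, legal, training, logistics, procurement, strategy} — 11 topics.
No choice of 4 members does better; here ethics is left uncovered.

11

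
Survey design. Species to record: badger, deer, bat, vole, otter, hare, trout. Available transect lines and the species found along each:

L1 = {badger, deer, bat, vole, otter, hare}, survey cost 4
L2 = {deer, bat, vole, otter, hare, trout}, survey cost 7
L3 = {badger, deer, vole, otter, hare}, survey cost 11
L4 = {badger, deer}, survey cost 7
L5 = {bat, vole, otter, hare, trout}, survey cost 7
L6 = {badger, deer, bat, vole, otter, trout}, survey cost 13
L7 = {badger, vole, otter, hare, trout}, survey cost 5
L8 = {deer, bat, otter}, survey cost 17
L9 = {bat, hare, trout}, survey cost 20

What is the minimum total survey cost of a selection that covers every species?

L1, L7 cover every species at survey cost 4 + 5 = 9.
Any cover uses at least 2 transects; among all covering selections none totals below 9.

9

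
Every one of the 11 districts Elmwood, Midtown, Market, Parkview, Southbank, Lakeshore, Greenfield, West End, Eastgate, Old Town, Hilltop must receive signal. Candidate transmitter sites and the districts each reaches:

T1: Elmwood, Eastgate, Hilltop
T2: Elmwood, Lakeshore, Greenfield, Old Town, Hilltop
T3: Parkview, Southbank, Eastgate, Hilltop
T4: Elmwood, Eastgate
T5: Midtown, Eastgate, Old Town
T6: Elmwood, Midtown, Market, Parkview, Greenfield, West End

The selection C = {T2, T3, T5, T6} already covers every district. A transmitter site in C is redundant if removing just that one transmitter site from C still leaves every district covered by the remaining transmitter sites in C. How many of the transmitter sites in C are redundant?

1

Drop T2: Lakeshore uncovered — not redundant.
Drop T3: Southbank uncovered — not redundant.
Drop T5: the rest still cover every district — redundant.
Drop T6: Market, West End uncovered — not redundant.
1 redundant: T5.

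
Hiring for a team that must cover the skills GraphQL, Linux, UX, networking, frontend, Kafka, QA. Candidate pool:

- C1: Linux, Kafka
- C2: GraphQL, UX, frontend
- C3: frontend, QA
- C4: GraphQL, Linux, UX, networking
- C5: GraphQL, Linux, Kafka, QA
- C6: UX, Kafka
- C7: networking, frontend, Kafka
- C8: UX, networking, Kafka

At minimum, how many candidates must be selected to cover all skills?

3

C1, C3, C4 together cover {GraphQL, Linux, UX, networking, frontend, Kafka, QA} — every skill.
No 2 of the 8 candidates cover everything (all 28 pairs fall short), so 3 is minimum.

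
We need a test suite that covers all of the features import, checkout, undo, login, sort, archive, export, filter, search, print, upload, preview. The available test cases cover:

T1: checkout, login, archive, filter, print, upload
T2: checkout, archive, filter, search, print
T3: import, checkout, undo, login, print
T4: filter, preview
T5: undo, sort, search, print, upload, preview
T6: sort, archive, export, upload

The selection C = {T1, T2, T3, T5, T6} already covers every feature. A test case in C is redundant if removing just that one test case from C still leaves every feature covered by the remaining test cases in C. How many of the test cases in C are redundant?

2

Drop T1: the rest still cover every feature — redundant.
Drop T2: the rest still cover every feature — redundant.
Drop T3: import uncovered — not redundant.
Drop T5: preview uncovered — not redundant.
Drop T6: export uncovered — not redundant.
2 redundant: T1, T2.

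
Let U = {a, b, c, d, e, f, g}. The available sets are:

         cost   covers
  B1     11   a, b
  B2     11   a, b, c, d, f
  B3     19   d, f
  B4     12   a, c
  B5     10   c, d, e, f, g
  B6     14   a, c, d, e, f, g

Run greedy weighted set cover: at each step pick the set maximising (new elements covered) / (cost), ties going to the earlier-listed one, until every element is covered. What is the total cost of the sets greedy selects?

Pick 1: B5 adds 5 new (c, d, e, f, g) at cost 10 (ratio 5/10).
Pick 2: B1 adds 2 new (a, b) at cost 11 (ratio 2/11).
Greedy total cost: 10 + 11 = 21.

21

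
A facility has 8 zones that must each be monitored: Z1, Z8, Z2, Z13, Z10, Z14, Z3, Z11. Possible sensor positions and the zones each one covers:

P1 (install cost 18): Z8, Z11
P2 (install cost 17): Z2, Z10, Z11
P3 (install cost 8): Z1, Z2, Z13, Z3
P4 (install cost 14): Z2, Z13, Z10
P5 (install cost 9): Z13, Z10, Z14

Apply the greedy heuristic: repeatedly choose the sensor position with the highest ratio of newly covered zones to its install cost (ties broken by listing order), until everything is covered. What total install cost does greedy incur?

35

Pick 1: P3 adds 4 new (Z1, Z2, Z13, Z3) at install cost 8 (ratio 4/8).
Pick 2: P5 adds 2 new (Z10, Z14) at install cost 9 (ratio 2/9).
Pick 3: P1 adds 2 new (Z8, Z11) at install cost 18 (ratio 2/18).
Greedy total install cost: 8 + 9 + 18 = 35.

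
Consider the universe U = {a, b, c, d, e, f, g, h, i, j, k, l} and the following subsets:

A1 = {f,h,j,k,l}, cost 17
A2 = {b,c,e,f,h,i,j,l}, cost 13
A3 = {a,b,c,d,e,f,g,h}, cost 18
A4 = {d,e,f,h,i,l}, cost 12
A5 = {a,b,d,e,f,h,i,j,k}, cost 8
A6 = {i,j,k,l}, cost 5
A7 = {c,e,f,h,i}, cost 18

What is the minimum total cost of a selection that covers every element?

23

A3, A6 cover every element at cost 18 + 5 = 23.
Any cover uses at least 2 sets; among all covering selections none totals below 23.
Greedy by coverage-per-cost would pick A5, A6, A3 for 31 — worse than the optimum 23.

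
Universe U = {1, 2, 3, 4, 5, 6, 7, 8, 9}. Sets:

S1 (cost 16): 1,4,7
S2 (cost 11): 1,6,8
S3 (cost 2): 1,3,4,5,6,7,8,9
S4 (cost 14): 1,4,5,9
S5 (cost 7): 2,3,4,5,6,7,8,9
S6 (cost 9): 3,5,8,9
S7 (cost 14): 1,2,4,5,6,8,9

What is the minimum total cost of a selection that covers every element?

S3, S5 cover every element at cost 2 + 7 = 9.
Any cover uses at least 2 sets; among all covering selections none totals below 9.

9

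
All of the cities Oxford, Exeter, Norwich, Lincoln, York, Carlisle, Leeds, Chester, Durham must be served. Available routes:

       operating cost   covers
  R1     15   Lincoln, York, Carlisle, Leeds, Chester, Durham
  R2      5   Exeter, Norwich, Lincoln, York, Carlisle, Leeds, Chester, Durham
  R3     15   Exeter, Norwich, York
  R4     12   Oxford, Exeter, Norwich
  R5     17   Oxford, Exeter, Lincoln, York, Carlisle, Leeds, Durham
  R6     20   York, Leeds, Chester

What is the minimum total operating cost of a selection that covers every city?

17

R2, R4 cover every city at operating cost 5 + 12 = 17.
Any cover uses at least 2 routes; among all covering selections none totals below 17.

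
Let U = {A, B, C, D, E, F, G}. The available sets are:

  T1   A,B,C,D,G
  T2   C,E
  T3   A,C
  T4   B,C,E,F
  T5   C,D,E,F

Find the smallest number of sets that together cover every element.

T1, T4 together cover {A, B, C, D, E, F, G} — every element.
No single set contains all 7 elements, so 2 is optimal.

2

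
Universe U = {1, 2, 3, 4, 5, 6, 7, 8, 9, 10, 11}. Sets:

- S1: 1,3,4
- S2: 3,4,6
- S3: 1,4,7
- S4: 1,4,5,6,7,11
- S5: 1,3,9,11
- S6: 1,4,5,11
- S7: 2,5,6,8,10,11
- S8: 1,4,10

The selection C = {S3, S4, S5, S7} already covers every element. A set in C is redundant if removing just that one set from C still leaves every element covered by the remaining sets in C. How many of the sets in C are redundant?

Drop S3: the rest still cover every element — redundant.
Drop S4: the rest still cover every element — redundant.
Drop S5: 3, 9 uncovered — not redundant.
Drop S7: 2, 8, 10 uncovered — not redundant.
2 redundant: S3, S4.

2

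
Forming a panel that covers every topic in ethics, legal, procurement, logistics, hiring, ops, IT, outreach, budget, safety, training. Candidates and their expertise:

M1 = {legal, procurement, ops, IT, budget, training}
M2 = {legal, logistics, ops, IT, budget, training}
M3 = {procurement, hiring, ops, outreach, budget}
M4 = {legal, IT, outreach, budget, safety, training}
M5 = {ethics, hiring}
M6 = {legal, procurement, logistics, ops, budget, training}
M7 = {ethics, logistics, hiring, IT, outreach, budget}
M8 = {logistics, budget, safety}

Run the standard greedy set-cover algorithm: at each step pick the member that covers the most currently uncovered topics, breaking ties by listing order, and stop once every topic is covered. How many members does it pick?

3

Pick 1: M1 covers 6 new topics (legal, procurement, ops, IT, budget, training).
Pick 2: M7 covers 4 new topics (ethics, logistics, hiring, outreach).
Pick 3: M4 covers 1 new topics (safety).
Greedy uses 3 members.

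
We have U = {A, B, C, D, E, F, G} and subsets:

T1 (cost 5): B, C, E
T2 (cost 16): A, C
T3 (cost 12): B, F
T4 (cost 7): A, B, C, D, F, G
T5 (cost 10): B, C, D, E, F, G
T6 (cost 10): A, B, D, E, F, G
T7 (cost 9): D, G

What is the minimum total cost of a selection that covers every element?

T1, T4 cover every element at cost 5 + 7 = 12.
Any cover uses at least 2 sets; among all covering selections none totals below 12.

12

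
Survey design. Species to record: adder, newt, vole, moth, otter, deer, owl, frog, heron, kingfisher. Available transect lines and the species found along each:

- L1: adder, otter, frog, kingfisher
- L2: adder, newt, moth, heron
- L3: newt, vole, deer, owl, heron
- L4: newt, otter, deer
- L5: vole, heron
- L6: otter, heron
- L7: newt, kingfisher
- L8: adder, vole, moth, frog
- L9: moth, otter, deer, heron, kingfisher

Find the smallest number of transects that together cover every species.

3

L1, L2, L3 together cover {adder, newt, vole, moth, otter, deer, owl, frog, heron, kingfisher} — every species.
No 2 of the 9 transects cover everything (all 36 pairs fall short), so 3 is minimum.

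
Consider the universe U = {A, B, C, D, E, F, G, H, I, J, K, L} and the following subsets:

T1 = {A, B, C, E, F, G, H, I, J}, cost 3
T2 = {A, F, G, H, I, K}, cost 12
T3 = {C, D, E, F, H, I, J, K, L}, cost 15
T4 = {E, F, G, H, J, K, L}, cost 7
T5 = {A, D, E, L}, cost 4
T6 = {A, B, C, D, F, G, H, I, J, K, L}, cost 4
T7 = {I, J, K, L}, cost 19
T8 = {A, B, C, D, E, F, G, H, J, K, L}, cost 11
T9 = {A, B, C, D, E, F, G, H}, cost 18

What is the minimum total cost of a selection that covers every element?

7

T1, T6 cover every element at cost 3 + 4 = 7.
Any cover uses at least 2 sets; among all covering selections none totals below 7.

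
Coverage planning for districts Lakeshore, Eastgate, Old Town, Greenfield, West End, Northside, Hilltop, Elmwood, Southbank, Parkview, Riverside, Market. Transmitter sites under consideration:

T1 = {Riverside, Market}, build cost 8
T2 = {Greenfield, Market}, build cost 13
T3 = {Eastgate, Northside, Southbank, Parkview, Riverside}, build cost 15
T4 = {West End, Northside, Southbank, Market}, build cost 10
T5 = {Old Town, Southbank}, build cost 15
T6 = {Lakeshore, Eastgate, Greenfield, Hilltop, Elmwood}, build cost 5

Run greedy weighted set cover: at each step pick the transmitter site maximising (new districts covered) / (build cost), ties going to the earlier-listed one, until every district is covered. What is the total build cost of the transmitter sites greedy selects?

45

Pick 1: T6 adds 5 new (Lakeshore, Eastgate, Greenfield, Hilltop, Elmwood) at build cost 5 (ratio 5/5).
Pick 2: T4 adds 4 new (West End, Northside, Southbank, Market) at build cost 10 (ratio 4/10).
Pick 3: T3 adds 2 new (Parkview, Riverside) at build cost 15 (ratio 2/15).
Pick 4: T5 adds 1 new (Old Town) at build cost 15 (ratio 1/15).
Greedy total build cost: 5 + 10 + 15 + 15 = 45.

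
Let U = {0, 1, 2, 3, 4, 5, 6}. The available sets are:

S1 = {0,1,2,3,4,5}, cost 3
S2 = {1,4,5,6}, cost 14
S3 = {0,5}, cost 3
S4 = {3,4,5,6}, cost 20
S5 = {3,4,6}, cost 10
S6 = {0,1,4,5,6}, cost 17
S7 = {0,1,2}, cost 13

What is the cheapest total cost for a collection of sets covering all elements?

13

S1, S5 cover every element at cost 3 + 10 = 13.
Any cover uses at least 2 sets; among all covering selections none totals below 13.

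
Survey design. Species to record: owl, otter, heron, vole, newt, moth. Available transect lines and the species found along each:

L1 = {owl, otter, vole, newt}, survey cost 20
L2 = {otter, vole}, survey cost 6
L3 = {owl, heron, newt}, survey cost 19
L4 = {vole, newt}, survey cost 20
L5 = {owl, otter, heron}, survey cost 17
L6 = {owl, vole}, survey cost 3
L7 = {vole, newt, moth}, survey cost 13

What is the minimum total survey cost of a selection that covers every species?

30

L5, L7 cover every species at survey cost 17 + 13 = 30.
Any cover uses at least 2 transects; among all covering selections none totals below 30.
Greedy by coverage-per-survey cost would pick L6, L2, L7, L5 for 39 — worse than the optimum 30.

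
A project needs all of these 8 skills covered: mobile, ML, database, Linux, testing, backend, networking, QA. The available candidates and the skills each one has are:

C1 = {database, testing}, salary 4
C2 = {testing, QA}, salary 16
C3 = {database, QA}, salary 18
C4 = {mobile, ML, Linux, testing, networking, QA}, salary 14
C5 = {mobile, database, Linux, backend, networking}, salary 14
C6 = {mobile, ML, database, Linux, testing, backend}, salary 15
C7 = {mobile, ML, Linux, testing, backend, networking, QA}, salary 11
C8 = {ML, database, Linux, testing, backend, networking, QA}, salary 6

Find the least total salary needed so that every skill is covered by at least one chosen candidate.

15

C1, C7 cover every skill at salary 4 + 11 = 15.
Any cover uses at least 2 candidates; among all covering selections none totals below 15.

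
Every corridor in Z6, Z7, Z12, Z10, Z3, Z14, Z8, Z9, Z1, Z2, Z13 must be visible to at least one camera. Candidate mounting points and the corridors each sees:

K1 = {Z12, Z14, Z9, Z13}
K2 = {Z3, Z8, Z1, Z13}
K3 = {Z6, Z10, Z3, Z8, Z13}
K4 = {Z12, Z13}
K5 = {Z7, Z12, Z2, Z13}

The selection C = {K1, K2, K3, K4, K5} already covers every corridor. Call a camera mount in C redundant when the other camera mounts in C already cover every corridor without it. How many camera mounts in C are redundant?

1

Drop K1: Z14, Z9 uncovered — not redundant.
Drop K2: Z1 uncovered — not redundant.
Drop K3: Z6, Z10 uncovered — not redundant.
Drop K4: the rest still cover every corridor — redundant.
Drop K5: Z7, Z2 uncovered — not redundant.
1 redundant: K4.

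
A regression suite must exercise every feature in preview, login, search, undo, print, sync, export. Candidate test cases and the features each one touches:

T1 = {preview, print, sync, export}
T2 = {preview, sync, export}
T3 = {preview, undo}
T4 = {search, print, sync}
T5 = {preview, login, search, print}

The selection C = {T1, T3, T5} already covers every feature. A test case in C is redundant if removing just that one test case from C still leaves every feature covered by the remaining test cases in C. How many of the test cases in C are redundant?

Drop T1: sync, export uncovered — not redundant.
Drop T3: undo uncovered — not redundant.
Drop T5: login, search uncovered — not redundant.
None of the test cases in C is redundant.

0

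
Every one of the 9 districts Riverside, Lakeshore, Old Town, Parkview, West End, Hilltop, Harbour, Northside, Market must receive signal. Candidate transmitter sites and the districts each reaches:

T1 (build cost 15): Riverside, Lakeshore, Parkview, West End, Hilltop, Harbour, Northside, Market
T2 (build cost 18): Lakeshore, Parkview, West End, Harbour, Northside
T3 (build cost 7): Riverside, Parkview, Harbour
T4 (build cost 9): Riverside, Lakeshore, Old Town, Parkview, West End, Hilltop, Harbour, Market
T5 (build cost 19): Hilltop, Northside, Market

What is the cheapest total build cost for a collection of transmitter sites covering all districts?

24

T1, T4 cover every district at build cost 15 + 9 = 24.
Any cover uses at least 2 transmitter sites; among all covering selections none totals below 24.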